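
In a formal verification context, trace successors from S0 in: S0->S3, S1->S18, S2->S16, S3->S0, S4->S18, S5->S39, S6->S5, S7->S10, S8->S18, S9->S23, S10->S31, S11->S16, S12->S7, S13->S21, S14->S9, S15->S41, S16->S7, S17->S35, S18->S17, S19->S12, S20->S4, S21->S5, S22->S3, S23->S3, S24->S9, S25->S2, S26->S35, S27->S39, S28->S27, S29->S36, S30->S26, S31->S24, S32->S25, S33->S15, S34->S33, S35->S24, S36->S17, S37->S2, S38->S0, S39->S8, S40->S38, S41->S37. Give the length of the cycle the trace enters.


Trace from S0 until a state repeats:
  S0 -> S3 -> S0
S0 first seen at step 0, revisited at step 2.
Cycle length = 2 - 0 = 2

2


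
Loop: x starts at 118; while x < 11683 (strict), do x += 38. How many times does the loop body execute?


Step 1: x goes from 118 toward 11683 by 38; the body runs while x<11683, so iterations = ceil((bound-start)/step)
Step 2: Distance=11565
Step 3: ceil(11565/38)=305

305


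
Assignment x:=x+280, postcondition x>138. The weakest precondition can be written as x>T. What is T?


Formula: wp(x:=E, P) = P[E/x] (substitute E for x in postcondition)
Step 1: Postcondition: x>138
Step 2: Substitute x+280 for x: x+280>138
Step 3: Solve for x: x > 138-280 = -142

-142


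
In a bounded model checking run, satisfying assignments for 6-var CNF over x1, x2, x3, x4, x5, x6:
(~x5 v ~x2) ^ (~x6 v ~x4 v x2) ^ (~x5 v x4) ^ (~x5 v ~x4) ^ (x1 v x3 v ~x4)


CNF with 5 clauses over 6 vars (64 assignments).
An assignment satisfies CNF iff every clause has >=1 true literal.
Check each row (bits = x1,x2,x3,x4,x5,x6; clause T/F shown):
  row 0 [000000]: clauses=TTTTT -> 1
  row 1 [000001]: clauses=TTTTT -> 1
  row 2 [000010]: clauses=TTFTT -> 0
  row 3 [000011]: clauses=TTFTT -> 0
  row 4 [000100]: clauses=TTTTF -> 0
  (every remaining row is evaluated the same way; all 64 results are listed next)
Full result column, 8 rows per line (x1,x2,x3 fixed per line; x4,x5,x6 runs 000..111 left to right):
  rows 0-7 [x1,x2,x3=000]: 11000000  (ones: 2)
  rows 8-15 [x1,x2,x3=001]: 11001000  (ones: 3)
  rows 16-23 [x1,x2,x3=010]: 11000000  (ones: 2)
  rows 24-31 [x1,x2,x3=011]: 11001100  (ones: 4)
  rows 32-39 [x1,x2,x3=100]: 11001000  (ones: 3)
  rows 40-47 [x1,x2,x3=101]: 11001000  (ones: 3)
  rows 48-55 [x1,x2,x3=110]: 11001100  (ones: 4)
  rows 56-63 [x1,x2,x3=111]: 11001100  (ones: 4)
Satisfying assignments = 2+3+2+4+3+3+4+4 = 25

25


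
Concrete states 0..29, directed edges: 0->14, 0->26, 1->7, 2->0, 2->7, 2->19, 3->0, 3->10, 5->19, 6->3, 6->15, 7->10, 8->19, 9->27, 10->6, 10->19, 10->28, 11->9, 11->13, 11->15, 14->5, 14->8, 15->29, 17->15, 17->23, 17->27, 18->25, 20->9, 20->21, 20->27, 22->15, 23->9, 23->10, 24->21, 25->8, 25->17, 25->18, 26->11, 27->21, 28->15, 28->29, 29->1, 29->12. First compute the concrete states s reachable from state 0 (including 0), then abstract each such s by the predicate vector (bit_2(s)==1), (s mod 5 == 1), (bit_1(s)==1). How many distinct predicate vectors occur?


BFS from 0:
Concrete reachable: {0, 1, 3, 5, 6, 7, 8, 9, 10, 11, 12, 13, 14, 15, 19, 21, 26, 27, 28, 29}
Abstract via predicates (bit_2(s)==1), (s mod 5 == 1), (bit_1(s)==1):
  (0,0,0) <- {0, 8, 9}
  (0,0,1) <- {3, 10, 19, 27}
  (0,1,0) <- {1}
  (0,1,1) <- {11, 26}
  (1,0,0) <- {5, 12, 13, 28, 29}
  (1,0,1) <- {7, 14, 15}
  (1,1,0) <- {21}
  (1,1,1) <- {6}
Distinct abstract states = 8

8


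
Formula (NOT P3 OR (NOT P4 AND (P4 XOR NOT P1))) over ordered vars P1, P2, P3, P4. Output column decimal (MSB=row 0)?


Formula: (NOT P3 OR (NOT P4 AND (P4 XOR NOT P1))) over P1, P2, P3, P4 (16 rows)
Evaluate each row (bits = P1,P2,P3,P4, MSB first):
  row 0 [0000]: (NOT 0 OR (NOT 0 AND (0 XOR NOT 0))) -> 1
  row 1 [0001]: (NOT 0 OR (NOT 1 AND (1 XOR NOT 0))) -> 1
  row 2 [0010]: (NOT 1 OR (NOT 0 AND (0 XOR NOT 0))) -> 1
  row 3 [0011]: (NOT 1 OR (NOT 1 AND (1 XOR NOT 0))) -> 0
  row 4 [0100]: (NOT 0 OR (NOT 0 AND (0 XOR NOT 0))) -> 1
  row 5 [0101]: (NOT 0 OR (NOT 1 AND (1 XOR NOT 0))) -> 1
  row 6 [0110]: (NOT 1 OR (NOT 0 AND (0 XOR NOT 0))) -> 1
  row 7 [0111]: (NOT 1 OR (NOT 1 AND (1 XOR NOT 0))) -> 0
  row 8 [1000]: (NOT 0 OR (NOT 0 AND (0 XOR NOT 1))) -> 1
  row 9 [1001]: (NOT 0 OR (NOT 1 AND (1 XOR NOT 1))) -> 1
  row 10 [1010]: (NOT 1 OR (NOT 0 AND (0 XOR NOT 1))) -> 0
  row 11 [1011]: (NOT 1 OR (NOT 1 AND (1 XOR NOT 1))) -> 0
  row 12 [1100]: (NOT 0 OR (NOT 0 AND (0 XOR NOT 1))) -> 1
  row 13 [1101]: (NOT 0 OR (NOT 1 AND (1 XOR NOT 1))) -> 1
  row 14 [1110]: (NOT 1 OR (NOT 0 AND (0 XOR NOT 1))) -> 0
  row 15 [1111]: (NOT 1 OR (NOT 1 AND (1 XOR NOT 1))) -> 0
Full result column, 4 rows per line (P1,P2 fixed per line; P3,P4 runs 00..11 left to right):
  rows 0-3 [P1,P2=00]: 1110  = hex E
  rows 4-7 [P1,P2=01]: 1110  = hex E
  rows 8-11 [P1,P2=10]: 1100  = hex C
  rows 12-15 [P1,P2=11]: 1100  = hex C
Output column (row 0 .. row 15) = 1110111011001100
Output column grouped in 4s = 1110 1110 1100 1100 = 0xEECC
Convert to decimal digit by digit (value = value*16 + digit):
  E -> 14
  14*16 + 14 (E) = 238
  238*16 + 12 (C) = 3820
  3820*16 + 12 (C) = 61132
Decimal = 61132

61132


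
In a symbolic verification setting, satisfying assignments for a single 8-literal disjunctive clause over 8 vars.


Step 1: Total=2^8=256
Step 2: Unsat when all 8 false: 2^0=1
Step 3: Sat=256-1=255

255


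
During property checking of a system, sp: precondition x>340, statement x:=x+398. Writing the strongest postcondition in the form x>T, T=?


Formula: sp(P, x:=E) = exists old_x. (x = E[old_x/x]) AND P[old_x/x] (old_x is the value of x before the assignment; eliminate old_x by solving x = E[old_x/x] for old_x)
Step 1: Precondition P: x>340, i.e. old_x > 340
Step 2: Assignment gives x = old_x + 398, so old_x = x - 398
Step 3: Substitute into P: x - 398 > 340
Step 4: Simplify: x > 340+398 = 738

738


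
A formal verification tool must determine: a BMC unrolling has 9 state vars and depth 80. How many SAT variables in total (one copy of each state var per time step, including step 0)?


BMC unrolls to depth k, creating one copy of each state var for steps 0..k.
Step count = 80 + 1 = 81 (steps 0 through 80)
Vars per step = 9
Total = 9 * 81 = 729

729


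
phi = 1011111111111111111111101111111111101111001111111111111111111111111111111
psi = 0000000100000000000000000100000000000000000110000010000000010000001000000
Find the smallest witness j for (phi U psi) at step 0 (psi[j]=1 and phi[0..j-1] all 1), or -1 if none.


(phi U psi) at 0: need smallest j with psi[j]=1 and phi[i]=1 for all i in [0,j).
Scan from step 0:
  step 0: phi=1, psi=0 -> continue
  step 1: phi=0 -> phi-prefix broken from here
  step 7: psi=1 but phi already failed -> not a witness
  step 25: psi=1 but phi already failed -> not a witness
  step 43: psi=1 but phi already failed -> not a witness
  step 44: psi=1 but phi already failed -> not a witness
  step 50: psi=1 but phi already failed -> not a witness
  step 59: psi=1 but phi already failed -> not a witness
  step 66: psi=1 but phi already failed -> not a witness
  end of trace: no witness -> -1
Witness step = -1

-1


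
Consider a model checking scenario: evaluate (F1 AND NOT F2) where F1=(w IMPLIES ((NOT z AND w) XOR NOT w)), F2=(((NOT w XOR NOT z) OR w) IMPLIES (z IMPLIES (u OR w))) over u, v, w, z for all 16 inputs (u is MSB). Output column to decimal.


F1 = (w IMPLIES ((NOT z AND w) XOR NOT w))
F2 = (((NOT w XOR NOT z) OR w) IMPLIES (z IMPLIES (u OR w)))
Counterexample to F1=>F2 is where F1=1 and F2=0.
Evaluate each row (bits = u,v,w,z, MSB first):
  row 0 [0000]: F1=1 F2=1 -> F1&~F2 -> 0
  row 1 [0001]: F1=1 F2=0 -> F1&~F2 -> 1
  row 2 [0010]: F1=1 F2=1 -> F1&~F2 -> 0
  row 3 [0011]: F1=0 F2=1 -> F1&~F2 -> 0
  row 4 [0100]: F1=1 F2=1 -> F1&~F2 -> 0
  row 5 [0101]: F1=1 F2=0 -> F1&~F2 -> 1
  row 6 [0110]: F1=1 F2=1 -> F1&~F2 -> 0
  row 7 [0111]: F1=0 F2=1 -> F1&~F2 -> 0
  row 8 [1000]: F1=1 F2=1 -> F1&~F2 -> 0
  row 9 [1001]: F1=1 F2=1 -> F1&~F2 -> 0
  row 10 [1010]: F1=1 F2=1 -> F1&~F2 -> 0
  row 11 [1011]: F1=0 F2=1 -> F1&~F2 -> 0
  row 12 [1100]: F1=1 F2=1 -> F1&~F2 -> 0
  row 13 [1101]: F1=1 F2=1 -> F1&~F2 -> 0
  row 14 [1110]: F1=1 F2=1 -> F1&~F2 -> 0
  row 15 [1111]: F1=0 F2=1 -> F1&~F2 -> 0
Full result column, 4 rows per line (u,v fixed per line; w,z runs 00..11 left to right):
  rows 0-3 [u,v=00]: 0100  = hex 4
  rows 4-7 [u,v=01]: 0100  = hex 4
  rows 8-11 [u,v=10]: 0000  = hex 0
  rows 12-15 [u,v=11]: 0000  = hex 0
Counterexample vector (row 0 .. row 15) = 0100010000000000
Output column grouped in 4s = 0100 0100 0000 0000 = 0x4400
Convert to decimal digit by digit (value = value*16 + digit):
  4 -> 4
  4*16 + 4 = 68
  68*16 + 0 = 1088
  1088*16 + 0 = 17408
Decimal = 17408

17408


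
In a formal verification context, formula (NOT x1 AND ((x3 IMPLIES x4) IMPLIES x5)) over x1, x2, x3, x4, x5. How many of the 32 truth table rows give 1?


Formula: (NOT x1 AND ((x3 IMPLIES x4) IMPLIES x5)) over 5 vars (32 rows)
Evaluate each row (x1, x2, x3, x4, x5 as bits, MSB first):
  row 0 [00000]: (NOT 0 AND ((0 IMPLIES 0) IMPLIES 0)) -> 0
  row 1 [00001]: (NOT 0 AND ((0 IMPLIES 0) IMPLIES 1)) -> 1
  row 2 [00010]: (NOT 0 AND ((0 IMPLIES 1) IMPLIES 0)) -> 0
  row 3 [00011]: (NOT 0 AND ((0 IMPLIES 1) IMPLIES 1)) -> 1
  row 4 [00100]: (NOT 0 AND ((1 IMPLIES 0) IMPLIES 0)) -> 1
  row 5 [00101]: (NOT 0 AND ((1 IMPLIES 0) IMPLIES 1)) -> 1
  row 6 [00110]: (NOT 0 AND ((1 IMPLIES 1) IMPLIES 0)) -> 0
  row 7 [00111]: (NOT 0 AND ((1 IMPLIES 1) IMPLIES 1)) -> 1
  row 8 [01000]: (NOT 0 AND ((0 IMPLIES 0) IMPLIES 0)) -> 0
  row 9 [01001]: (NOT 0 AND ((0 IMPLIES 0) IMPLIES 1)) -> 1
  row 10 [01010]: (NOT 0 AND ((0 IMPLIES 1) IMPLIES 0)) -> 0
  row 11 [01011]: (NOT 0 AND ((0 IMPLIES 1) IMPLIES 1)) -> 1
  row 12 [01100]: (NOT 0 AND ((1 IMPLIES 0) IMPLIES 0)) -> 1
  row 13 [01101]: (NOT 0 AND ((1 IMPLIES 0) IMPLIES 1)) -> 1
  row 14 [01110]: (NOT 0 AND ((1 IMPLIES 1) IMPLIES 0)) -> 0
  row 15 [01111]: (NOT 0 AND ((1 IMPLIES 1) IMPLIES 1)) -> 1
  row 16 [10000]: (NOT 1 AND ((0 IMPLIES 0) IMPLIES 0)) -> 0
  row 17 [10001]: (NOT 1 AND ((0 IMPLIES 0) IMPLIES 1)) -> 0
  row 18 [10010]: (NOT 1 AND ((0 IMPLIES 1) IMPLIES 0)) -> 0
  row 19 [10011]: (NOT 1 AND ((0 IMPLIES 1) IMPLIES 1)) -> 0
  row 20 [10100]: (NOT 1 AND ((1 IMPLIES 0) IMPLIES 0)) -> 0
  row 21 [10101]: (NOT 1 AND ((1 IMPLIES 0) IMPLIES 1)) -> 0
  row 22 [10110]: (NOT 1 AND ((1 IMPLIES 1) IMPLIES 0)) -> 0
  row 23 [10111]: (NOT 1 AND ((1 IMPLIES 1) IMPLIES 1)) -> 0
  row 24 [11000]: (NOT 1 AND ((0 IMPLIES 0) IMPLIES 0)) -> 0
  row 25 [11001]: (NOT 1 AND ((0 IMPLIES 0) IMPLIES 1)) -> 0
  row 26 [11010]: (NOT 1 AND ((0 IMPLIES 1) IMPLIES 0)) -> 0
  row 27 [11011]: (NOT 1 AND ((0 IMPLIES 1) IMPLIES 1)) -> 0
  row 28 [11100]: (NOT 1 AND ((1 IMPLIES 0) IMPLIES 0)) -> 0
  row 29 [11101]: (NOT 1 AND ((1 IMPLIES 0) IMPLIES 1)) -> 0
  row 30 [11110]: (NOT 1 AND ((1 IMPLIES 1) IMPLIES 0)) -> 0
  row 31 [11111]: (NOT 1 AND ((1 IMPLIES 1) IMPLIES 1)) -> 0
Full result column, 8 rows per line (x1,x2 fixed per line; x3,x4,x5 runs 000..111 left to right):
  rows 0-7 [x1,x2=00]: 01011101  (ones: 5)
  rows 8-15 [x1,x2=01]: 01011101  (ones: 5)
  rows 16-23 [x1,x2=10]: 00000000  (ones: 0)
  rows 24-31 [x1,x2=11]: 00000000  (ones: 0)
Count of 1-rows = 5+5+0+0 = 10

10


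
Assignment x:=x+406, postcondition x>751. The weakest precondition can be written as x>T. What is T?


Formula: wp(x:=E, P) = P[E/x] (substitute E for x in postcondition)
Step 1: Postcondition: x>751
Step 2: Substitute x+406 for x: x+406>751
Step 3: Solve for x: x > 751-406 = 345

345


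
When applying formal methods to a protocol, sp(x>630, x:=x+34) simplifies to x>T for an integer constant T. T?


Formula: sp(P, x:=E) = exists old_x. (x = E[old_x/x]) AND P[old_x/x] (old_x is the value of x before the assignment; eliminate old_x by solving x = E[old_x/x] for old_x)
Step 1: Precondition P: x>630, i.e. old_x > 630
Step 2: Assignment gives x = old_x + 34, so old_x = x - 34
Step 3: Substitute into P: x - 34 > 630
Step 4: Simplify: x > 630+34 = 664

664


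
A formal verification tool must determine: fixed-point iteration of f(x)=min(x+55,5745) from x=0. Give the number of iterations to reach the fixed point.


Step 1: x=0, cap=5745, increment=55
Step 2: x grows by 55 each step until capped at 5745; fixed point is x=5745
Step 3: iterations = ceil(5745/55) = 105

105


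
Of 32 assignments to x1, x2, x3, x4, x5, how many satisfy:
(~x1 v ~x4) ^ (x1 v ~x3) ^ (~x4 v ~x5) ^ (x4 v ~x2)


CNF with 4 clauses over 5 vars (32 assignments).
An assignment satisfies CNF iff every clause has >=1 true literal.
Check each row (bits = x1,x2,x3,x4,x5; clause T/F shown):
  row 0 [00000]: clauses=TTTT -> 1
  row 1 [00001]: clauses=TTTT -> 1
  row 2 [00010]: clauses=TTTT -> 1
  row 3 [00011]: clauses=TTFT -> 0
  row 4 [00100]: clauses=TFTT -> 0
  row 5 [00101]: clauses=TFTT -> 0
  row 6 [00110]: clauses=TFTT -> 0
  row 7 [00111]: clauses=TFFT -> 0
  row 8 [01000]: clauses=TTTF -> 0
  row 9 [01001]: clauses=TTTF -> 0
  row 10 [01010]: clauses=TTTT -> 1
  row 11 [01011]: clauses=TTFT -> 0
  row 12 [01100]: clauses=TFTF -> 0
  row 13 [01101]: clauses=TFTF -> 0
  row 14 [01110]: clauses=TFTT -> 0
  row 15 [01111]: clauses=TFFT -> 0
  row 16 [10000]: clauses=TTTT -> 1
  row 17 [10001]: clauses=TTTT -> 1
  row 18 [10010]: clauses=FTTT -> 0
  row 19 [10011]: clauses=FTFT -> 0
  row 20 [10100]: clauses=TTTT -> 1
  row 21 [10101]: clauses=TTTT -> 1
  row 22 [10110]: clauses=FTTT -> 0
  row 23 [10111]: clauses=FTFT -> 0
  row 24 [11000]: clauses=TTTF -> 0
  row 25 [11001]: clauses=TTTF -> 0
  row 26 [11010]: clauses=FTTT -> 0
  row 27 [11011]: clauses=FTFT -> 0
  row 28 [11100]: clauses=TTTF -> 0
  row 29 [11101]: clauses=TTTF -> 0
  row 30 [11110]: clauses=FTTT -> 0
  row 31 [11111]: clauses=FTFT -> 0
Full result column, 8 rows per line (x1,x2 fixed per line; x3,x4,x5 runs 000..111 left to right):
  rows 0-7 [x1,x2=00]: 11100000  (ones: 3)
  rows 8-15 [x1,x2=01]: 00100000  (ones: 1)
  rows 16-23 [x1,x2=10]: 11001100  (ones: 4)
  rows 24-31 [x1,x2=11]: 00000000  (ones: 0)
Satisfying assignments = 3+1+4+0 = 8

8


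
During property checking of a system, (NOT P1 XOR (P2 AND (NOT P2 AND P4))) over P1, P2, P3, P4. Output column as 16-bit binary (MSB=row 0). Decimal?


Formula: (NOT P1 XOR (P2 AND (NOT P2 AND P4))) over P1, P2, P3, P4 (16 rows)
Evaluate each row (bits = P1,P2,P3,P4, MSB first):
  row 0 [0000]: (NOT 0 XOR (0 AND (NOT 0 AND 0))) -> 1
  row 1 [0001]: (NOT 0 XOR (0 AND (NOT 0 AND 1))) -> 1
  row 2 [0010]: (NOT 0 XOR (0 AND (NOT 0 AND 0))) -> 1
  row 3 [0011]: (NOT 0 XOR (0 AND (NOT 0 AND 1))) -> 1
  row 4 [0100]: (NOT 0 XOR (1 AND (NOT 1 AND 0))) -> 1
  row 5 [0101]: (NOT 0 XOR (1 AND (NOT 1 AND 1))) -> 1
  row 6 [0110]: (NOT 0 XOR (1 AND (NOT 1 AND 0))) -> 1
  row 7 [0111]: (NOT 0 XOR (1 AND (NOT 1 AND 1))) -> 1
  row 8 [1000]: (NOT 1 XOR (0 AND (NOT 0 AND 0))) -> 0
  row 9 [1001]: (NOT 1 XOR (0 AND (NOT 0 AND 1))) -> 0
  row 10 [1010]: (NOT 1 XOR (0 AND (NOT 0 AND 0))) -> 0
  row 11 [1011]: (NOT 1 XOR (0 AND (NOT 0 AND 1))) -> 0
  row 12 [1100]: (NOT 1 XOR (1 AND (NOT 1 AND 0))) -> 0
  row 13 [1101]: (NOT 1 XOR (1 AND (NOT 1 AND 1))) -> 0
  row 14 [1110]: (NOT 1 XOR (1 AND (NOT 1 AND 0))) -> 0
  row 15 [1111]: (NOT 1 XOR (1 AND (NOT 1 AND 1))) -> 0
Full result column, 4 rows per line (P1,P2 fixed per line; P3,P4 runs 00..11 left to right):
  rows 0-3 [P1,P2=00]: 1111  = hex F
  rows 4-7 [P1,P2=01]: 1111  = hex F
  rows 8-11 [P1,P2=10]: 0000  = hex 0
  rows 12-15 [P1,P2=11]: 0000  = hex 0
Output column (row 0 .. row 15) = 1111111100000000
Output column grouped in 4s = 1111 1111 0000 0000 = 0xFF00
Convert to decimal digit by digit (value = value*16 + digit):
  F -> 15
  15*16 + 15 (F) = 255
  255*16 + 0 = 4080
  4080*16 + 0 = 65280
Decimal = 65280

65280


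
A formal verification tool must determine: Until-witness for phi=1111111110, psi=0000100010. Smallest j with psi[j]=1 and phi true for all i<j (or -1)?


(phi U psi) at 0: need smallest j with psi[j]=1 and phi[i]=1 for all i in [0,j).
Scan from step 0:
  step 0: phi=1, psi=0 -> continue
  step 1: phi=1, psi=0 -> continue
  step 2: phi=1, psi=0 -> continue
  step 3: phi=1, psi=0 -> continue
  step 4: psi=1 and phi held for [0,4) -> witness found
Witness step = 4

4


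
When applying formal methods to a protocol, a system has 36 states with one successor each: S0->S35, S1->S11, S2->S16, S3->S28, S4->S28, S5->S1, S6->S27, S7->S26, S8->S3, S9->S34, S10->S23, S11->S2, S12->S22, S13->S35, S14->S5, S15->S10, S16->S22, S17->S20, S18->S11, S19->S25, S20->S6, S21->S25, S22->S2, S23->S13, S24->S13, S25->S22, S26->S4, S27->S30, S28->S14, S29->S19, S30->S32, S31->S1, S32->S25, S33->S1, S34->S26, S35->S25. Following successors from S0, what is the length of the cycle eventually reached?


Trace from S0 until a state repeats:
  S0 -> S35 -> S25 -> S22 -> S2 -> S16 -> S22
S22 first seen at step 3, revisited at step 6.
Cycle length = 6 - 3 = 3

3


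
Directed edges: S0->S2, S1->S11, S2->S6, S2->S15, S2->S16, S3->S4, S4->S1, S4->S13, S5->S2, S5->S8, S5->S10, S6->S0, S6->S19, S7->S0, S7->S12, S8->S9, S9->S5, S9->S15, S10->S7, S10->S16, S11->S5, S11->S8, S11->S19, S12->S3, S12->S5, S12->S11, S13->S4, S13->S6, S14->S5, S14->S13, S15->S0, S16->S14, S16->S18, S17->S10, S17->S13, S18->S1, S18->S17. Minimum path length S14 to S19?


BFS layer-by-layer from S14:
  dist 0: {S14}
  dist 1: {S5, S13}
  dist 2: {S2, S4, S6, S8, S10}
  dist 3: {S0, S1, S7, S9, S15, S16, S19}
  -> S19 reached at distance 3
Shortest path length = 3

3


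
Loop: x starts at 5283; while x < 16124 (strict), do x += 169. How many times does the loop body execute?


Step 1: x goes from 5283 toward 16124 by 169; the body runs while x<16124, so iterations = ceil((bound-start)/step)
Step 2: Distance=10841
Step 3: ceil(10841/169)=65

65


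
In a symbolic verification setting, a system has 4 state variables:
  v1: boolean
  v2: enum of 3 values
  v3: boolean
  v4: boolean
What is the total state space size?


State space = product of domain sizes of all variables.
Domain sizes:
  v1 (boolean): 2
  v2 (enum of 3 values): 3
  v3 (boolean): 2
  v4 (boolean): 2
Product = 2 * 3 * 2 * 2 = 24

24


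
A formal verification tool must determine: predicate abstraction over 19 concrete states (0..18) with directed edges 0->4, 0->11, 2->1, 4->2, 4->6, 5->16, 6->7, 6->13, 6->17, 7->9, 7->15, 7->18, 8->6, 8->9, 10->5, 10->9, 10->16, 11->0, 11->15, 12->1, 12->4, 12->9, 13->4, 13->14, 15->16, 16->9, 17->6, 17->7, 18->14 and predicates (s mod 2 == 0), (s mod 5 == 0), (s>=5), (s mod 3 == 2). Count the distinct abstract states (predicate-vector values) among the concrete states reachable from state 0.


BFS from 0:
Concrete reachable: {0, 1, 2, 4, 6, 7, 9, 11, 13, 14, 15, 16, 17, 18}
Abstract via predicates (s mod 2 == 0), (s mod 5 == 0), (s>=5), (s mod 3 == 2):
  (0,0,0,0) <- {1}
  (0,0,1,0) <- {7, 9, 13}
  (0,0,1,1) <- {11, 17}
  (0,1,1,0) <- {15}
  (1,0,0,0) <- {4}
  (1,0,0,1) <- {2}
  (1,0,1,0) <- {6, 16, 18}
  (1,0,1,1) <- {14}
  (1,1,0,0) <- {0}
Distinct abstract states = 9

9


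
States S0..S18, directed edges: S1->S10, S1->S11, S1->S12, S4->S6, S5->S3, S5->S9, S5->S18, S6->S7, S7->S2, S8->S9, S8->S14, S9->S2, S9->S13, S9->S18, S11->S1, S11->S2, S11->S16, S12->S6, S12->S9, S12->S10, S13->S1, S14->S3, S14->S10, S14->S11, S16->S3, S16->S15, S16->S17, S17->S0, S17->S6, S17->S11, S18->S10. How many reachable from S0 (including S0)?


BFS from S0:
  layer 0: {S0}
Reachable set: {S0}
Count = 1

1


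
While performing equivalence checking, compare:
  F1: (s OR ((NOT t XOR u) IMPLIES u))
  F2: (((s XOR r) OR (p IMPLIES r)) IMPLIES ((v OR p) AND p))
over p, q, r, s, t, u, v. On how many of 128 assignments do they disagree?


F1 = (s OR ((NOT t XOR u) IMPLIES u))
F2 = (((s XOR r) OR (p IMPLIES r)) IMPLIES ((v OR p) AND p))
Evaluate both on each of 128 rows (bits = p,q,r,s,t,u,v):
  row 0 [0000000]: F1=0 F2=0 -> 0
  row 1 [0000001]: F1=0 F2=0 -> 0
  row 2 [0000010]: F1=1 F2=0 (differ) -> 1
  row 3 [0000011]: F1=1 F2=0 (differ) -> 1
  row 4 [0000100]: F1=1 F2=0 (differ) -> 1
  (every remaining row is evaluated the same way; all 128 results are listed next)
Full result column, 8 rows per line (p,q,r,s fixed per line; t,u,v runs 000..111 left to right):
  rows 0-7 [p,q,r,s=0000]: 00111111  (ones: 6)
  rows 8-15 [p,q,r,s=0001]: 11111111  (ones: 8)
  rows 16-23 [p,q,r,s=0010]: 00111111  (ones: 6)
  rows 24-31 [p,q,r,s=0011]: 11111111  (ones: 8)
  rows 32-39 [p,q,r,s=0100]: 00111111  (ones: 6)
  rows 40-47 [p,q,r,s=0101]: 11111111  (ones: 8)
  rows 48-55 [p,q,r,s=0110]: 00111111  (ones: 6)
  rows 56-63 [p,q,r,s=0111]: 11111111  (ones: 8)
  rows 64-71 [p,q,r,s=1000]: 11000000  (ones: 2)
  rows 72-79 [p,q,r,s=1001]: 00000000  (ones: 0)
  rows 80-87 [p,q,r,s=1010]: 11000000  (ones: 2)
  rows 88-95 [p,q,r,s=1011]: 00000000  (ones: 0)
  rows 96-103 [p,q,r,s=1100]: 11000000  (ones: 2)
  rows 104-111 [p,q,r,s=1101]: 00000000  (ones: 0)
  rows 112-119 [p,q,r,s=1110]: 11000000  (ones: 2)
  rows 120-127 [p,q,r,s=1111]: 00000000  (ones: 0)
Disagreements = 6+8+6+8+6+8+6+8+2+0+2+0+2+0+2+0 = 64

64


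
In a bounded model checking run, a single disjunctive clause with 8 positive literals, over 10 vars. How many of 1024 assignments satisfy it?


Step 1: Total=2^10=1024
Step 2: Unsat when all 8 false: 2^2=4
Step 3: Sat=1024-4=1020

1020


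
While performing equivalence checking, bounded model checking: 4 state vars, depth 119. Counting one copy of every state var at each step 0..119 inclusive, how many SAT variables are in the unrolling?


BMC unrolls to depth k, creating one copy of each state var for steps 0..k.
Step count = 119 + 1 = 120 (steps 0 through 119)
Vars per step = 4
Total = 4 * 120 = 480

480


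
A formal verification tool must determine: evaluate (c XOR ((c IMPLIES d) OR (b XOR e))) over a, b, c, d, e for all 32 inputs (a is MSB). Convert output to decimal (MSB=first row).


Formula: (c XOR ((c IMPLIES d) OR (b XOR e))) over a, b, c, d, e (32 rows)
Evaluate each row (bits = a,b,c,d,e, MSB first):
  row 0 [00000]: (0 XOR ((0 IMPLIES 0) OR (0 XOR 0))) -> 1
  row 1 [00001]: (0 XOR ((0 IMPLIES 0) OR (0 XOR 1))) -> 1
  row 2 [00010]: (0 XOR ((0 IMPLIES 1) OR (0 XOR 0))) -> 1
  row 3 [00011]: (0 XOR ((0 IMPLIES 1) OR (0 XOR 1))) -> 1
  row 4 [00100]: (1 XOR ((1 IMPLIES 0) OR (0 XOR 0))) -> 1
  row 5 [00101]: (1 XOR ((1 IMPLIES 0) OR (0 XOR 1))) -> 0
  row 6 [00110]: (1 XOR ((1 IMPLIES 1) OR (0 XOR 0))) -> 0
  row 7 [00111]: (1 XOR ((1 IMPLIES 1) OR (0 XOR 1))) -> 0
  row 8 [01000]: (0 XOR ((0 IMPLIES 0) OR (1 XOR 0))) -> 1
  row 9 [01001]: (0 XOR ((0 IMPLIES 0) OR (1 XOR 1))) -> 1
  row 10 [01010]: (0 XOR ((0 IMPLIES 1) OR (1 XOR 0))) -> 1
  row 11 [01011]: (0 XOR ((0 IMPLIES 1) OR (1 XOR 1))) -> 1
  row 12 [01100]: (1 XOR ((1 IMPLIES 0) OR (1 XOR 0))) -> 0
  row 13 [01101]: (1 XOR ((1 IMPLIES 0) OR (1 XOR 1))) -> 1
  row 14 [01110]: (1 XOR ((1 IMPLIES 1) OR (1 XOR 0))) -> 0
  row 15 [01111]: (1 XOR ((1 IMPLIES 1) OR (1 XOR 1))) -> 0
  row 16 [10000]: (0 XOR ((0 IMPLIES 0) OR (0 XOR 0))) -> 1
  row 17 [10001]: (0 XOR ((0 IMPLIES 0) OR (0 XOR 1))) -> 1
  row 18 [10010]: (0 XOR ((0 IMPLIES 1) OR (0 XOR 0))) -> 1
  row 19 [10011]: (0 XOR ((0 IMPLIES 1) OR (0 XOR 1))) -> 1
  row 20 [10100]: (1 XOR ((1 IMPLIES 0) OR (0 XOR 0))) -> 1
  row 21 [10101]: (1 XOR ((1 IMPLIES 0) OR (0 XOR 1))) -> 0
  row 22 [10110]: (1 XOR ((1 IMPLIES 1) OR (0 XOR 0))) -> 0
  row 23 [10111]: (1 XOR ((1 IMPLIES 1) OR (0 XOR 1))) -> 0
  row 24 [11000]: (0 XOR ((0 IMPLIES 0) OR (1 XOR 0))) -> 1
  row 25 [11001]: (0 XOR ((0 IMPLIES 0) OR (1 XOR 1))) -> 1
  row 26 [11010]: (0 XOR ((0 IMPLIES 1) OR (1 XOR 0))) -> 1
  row 27 [11011]: (0 XOR ((0 IMPLIES 1) OR (1 XOR 1))) -> 1
  row 28 [11100]: (1 XOR ((1 IMPLIES 0) OR (1 XOR 0))) -> 0
  row 29 [11101]: (1 XOR ((1 IMPLIES 0) OR (1 XOR 1))) -> 1
  row 30 [11110]: (1 XOR ((1 IMPLIES 1) OR (1 XOR 0))) -> 0
  row 31 [11111]: (1 XOR ((1 IMPLIES 1) OR (1 XOR 1))) -> 0
Full result column, 4 rows per line (a,b,c fixed per line; d,e runs 00..11 left to right):
  rows 0-3 [a,b,c=000]: 1111  = hex F
  rows 4-7 [a,b,c=001]: 1000  = hex 8
  rows 8-11 [a,b,c=010]: 1111  = hex F
  rows 12-15 [a,b,c=011]: 0100  = hex 4
  rows 16-19 [a,b,c=100]: 1111  = hex F
  rows 20-23 [a,b,c=101]: 1000  = hex 8
  rows 24-27 [a,b,c=110]: 1111  = hex F
  rows 28-31 [a,b,c=111]: 0100  = hex 4
Output column (row 0 .. row 31) = 11111000111101001111100011110100
Output column grouped in 4s = 1111 1000 1111 0100 1111 1000 1111 0100 = 0xF8F4F8F4
Convert to decimal digit by digit (value = value*16 + digit):
  F -> 15
  15*16 + 8 = 248
  248*16 + 15 (F) = 3983
  3983*16 + 4 = 63732
  63732*16 + 15 (F) = 1019727
  1019727*16 + 8 = 16315640
  16315640*16 + 15 (F) = 261050255
  261050255*16 + 4 = 4176804084
Decimal = 4176804084

4176804084


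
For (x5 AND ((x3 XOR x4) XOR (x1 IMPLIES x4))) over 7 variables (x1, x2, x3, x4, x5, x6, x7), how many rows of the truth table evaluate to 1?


Formula: (x5 AND ((x3 XOR x4) XOR (x1 IMPLIES x4))) over 7 vars (128 rows)
Evaluate each row (x1, x2, x3, x4, x5, x6, x7 as bits, MSB first):
  row 0 [0000000]: (0 AND ((0 XOR 0) XOR (0 IMPLIES 0))) -> 0
  row 1 [0000001]: (0 AND ((0 XOR 0) XOR (0 IMPLIES 0))) -> 0
  row 2 [0000010]: (0 AND ((0 XOR 0) XOR (0 IMPLIES 0))) -> 0
  row 3 [0000011]: (0 AND ((0 XOR 0) XOR (0 IMPLIES 0))) -> 0
  row 4 [0000100]: (1 AND ((0 XOR 0) XOR (0 IMPLIES 0))) -> 1
  (every remaining row is evaluated the same way; all 128 results are listed next)
Full result column, 8 rows per line (x1,x2,x3,x4 fixed per line; x5,x6,x7 runs 000..111 left to right):
  rows 0-7 [x1,x2,x3,x4=0000]: 00001111  (ones: 4)
  rows 8-15 [x1,x2,x3,x4=0001]: 00000000  (ones: 0)
  rows 16-23 [x1,x2,x3,x4=0010]: 00000000  (ones: 0)
  rows 24-31 [x1,x2,x3,x4=0011]: 00001111  (ones: 4)
  rows 32-39 [x1,x2,x3,x4=0100]: 00001111  (ones: 4)
  rows 40-47 [x1,x2,x3,x4=0101]: 00000000  (ones: 0)
  rows 48-55 [x1,x2,x3,x4=0110]: 00000000  (ones: 0)
  rows 56-63 [x1,x2,x3,x4=0111]: 00001111  (ones: 4)
  rows 64-71 [x1,x2,x3,x4=1000]: 00000000  (ones: 0)
  rows 72-79 [x1,x2,x3,x4=1001]: 00000000  (ones: 0)
  rows 80-87 [x1,x2,x3,x4=1010]: 00001111  (ones: 4)
  rows 88-95 [x1,x2,x3,x4=1011]: 00001111  (ones: 4)
  rows 96-103 [x1,x2,x3,x4=1100]: 00000000  (ones: 0)
  rows 104-111 [x1,x2,x3,x4=1101]: 00000000  (ones: 0)
  rows 112-119 [x1,x2,x3,x4=1110]: 00001111  (ones: 4)
  rows 120-127 [x1,x2,x3,x4=1111]: 00001111  (ones: 4)
Count of 1-rows = 4+0+0+4+4+0+0+4+0+0+4+4+0+0+4+4 = 32

32


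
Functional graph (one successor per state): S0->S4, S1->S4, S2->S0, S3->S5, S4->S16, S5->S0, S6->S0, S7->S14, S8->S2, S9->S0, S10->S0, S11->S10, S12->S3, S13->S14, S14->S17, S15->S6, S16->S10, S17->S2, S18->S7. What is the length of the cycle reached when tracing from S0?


Trace from S0 until a state repeats:
  S0 -> S4 -> S16 -> S10 -> S0
S0 first seen at step 0, revisited at step 4.
Cycle length = 4 - 0 = 4

4


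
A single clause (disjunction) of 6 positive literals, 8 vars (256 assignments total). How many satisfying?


Step 1: Total=2^8=256
Step 2: Unsat when all 6 false: 2^2=4
Step 3: Sat=256-4=252

252


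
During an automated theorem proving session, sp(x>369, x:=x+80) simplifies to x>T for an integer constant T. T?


Formula: sp(P, x:=E) = exists old_x. (x = E[old_x/x]) AND P[old_x/x] (old_x is the value of x before the assignment; eliminate old_x by solving x = E[old_x/x] for old_x)
Step 1: Precondition P: x>369, i.e. old_x > 369
Step 2: Assignment gives x = old_x + 80, so old_x = x - 80
Step 3: Substitute into P: x - 80 > 369
Step 4: Simplify: x > 369+80 = 449

449


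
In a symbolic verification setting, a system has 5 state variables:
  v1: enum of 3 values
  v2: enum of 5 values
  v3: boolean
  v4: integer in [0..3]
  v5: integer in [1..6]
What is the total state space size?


State space = product of domain sizes of all variables.
Domain sizes:
  v1 (enum of 3 values): 3
  v2 (enum of 5 values): 5
  v3 (boolean): 2
  v4 (integer in [0..3]): 4
  v5 (integer in [1..6]): 6
Product = 3 * 5 * 2 * 4 * 6 = 720

720


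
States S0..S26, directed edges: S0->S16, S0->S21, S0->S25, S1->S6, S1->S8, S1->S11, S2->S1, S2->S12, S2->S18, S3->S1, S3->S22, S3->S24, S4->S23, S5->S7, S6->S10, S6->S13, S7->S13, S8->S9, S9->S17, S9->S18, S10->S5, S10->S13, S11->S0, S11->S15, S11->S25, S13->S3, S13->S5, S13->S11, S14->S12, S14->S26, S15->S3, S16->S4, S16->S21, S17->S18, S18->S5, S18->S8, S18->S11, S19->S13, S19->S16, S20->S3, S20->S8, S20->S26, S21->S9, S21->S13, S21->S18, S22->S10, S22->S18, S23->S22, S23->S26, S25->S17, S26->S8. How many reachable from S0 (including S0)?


BFS from S0:
  layer 0: {S0}
  layer 1: {S16, S21, S25}
  layer 2: {S4, S9, S13, S17, S18}
  layer 3: {S3, S5, S8, S11, S23}
  layer 4: {S1, S7, S15, S22, S24, S26}
  layer 5: {S6, S10}
Reachable set: {S0, S1, S3, S4, S5, S6, S7, S8, S9, S10, S11, S13, S15, S16, S17, S18, S21, S22, S23, S24, S25, S26}
Count = 22

22


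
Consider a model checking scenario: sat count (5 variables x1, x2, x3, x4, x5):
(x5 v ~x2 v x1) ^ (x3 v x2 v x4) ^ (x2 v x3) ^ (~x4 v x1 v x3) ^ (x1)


CNF with 5 clauses over 5 vars (32 assignments).
An assignment satisfies CNF iff every clause has >=1 true literal.
Check each row (bits = x1,x2,x3,x4,x5; clause T/F shown):
  row 0 [00000]: clauses=TFFTF -> 0
  row 1 [00001]: clauses=TFFTF -> 0
  row 2 [00010]: clauses=TTFFF -> 0
  row 3 [00011]: clauses=TTFFF -> 0
  row 4 [00100]: clauses=TTTTF -> 0
  row 5 [00101]: clauses=TTTTF -> 0
  row 6 [00110]: clauses=TTTTF -> 0
  row 7 [00111]: clauses=TTTTF -> 0
  row 8 [01000]: clauses=FTTTF -> 0
  row 9 [01001]: clauses=TTTTF -> 0
  row 10 [01010]: clauses=FTTFF -> 0
  row 11 [01011]: clauses=TTTFF -> 0
  row 12 [01100]: clauses=FTTTF -> 0
  row 13 [01101]: clauses=TTTTF -> 0
  row 14 [01110]: clauses=FTTTF -> 0
  row 15 [01111]: clauses=TTTTF -> 0
  row 16 [10000]: clauses=TFFTT -> 0
  row 17 [10001]: clauses=TFFTT -> 0
  row 18 [10010]: clauses=TTFTT -> 0
  row 19 [10011]: clauses=TTFTT -> 0
  row 20 [10100]: clauses=TTTTT -> 1
  row 21 [10101]: clauses=TTTTT -> 1
  row 22 [10110]: clauses=TTTTT -> 1
  row 23 [10111]: clauses=TTTTT -> 1
  row 24 [11000]: clauses=TTTTT -> 1
  row 25 [11001]: clauses=TTTTT -> 1
  row 26 [11010]: clauses=TTTTT -> 1
  row 27 [11011]: clauses=TTTTT -> 1
  row 28 [11100]: clauses=TTTTT -> 1
  row 29 [11101]: clauses=TTTTT -> 1
  row 30 [11110]: clauses=TTTTT -> 1
  row 31 [11111]: clauses=TTTTT -> 1
Full result column, 8 rows per line (x1,x2 fixed per line; x3,x4,x5 runs 000..111 left to right):
  rows 0-7 [x1,x2=00]: 00000000  (ones: 0)
  rows 8-15 [x1,x2=01]: 00000000  (ones: 0)
  rows 16-23 [x1,x2=10]: 00001111  (ones: 4)
  rows 24-31 [x1,x2=11]: 11111111  (ones: 8)
Satisfying assignments = 0+0+4+8 = 12

12


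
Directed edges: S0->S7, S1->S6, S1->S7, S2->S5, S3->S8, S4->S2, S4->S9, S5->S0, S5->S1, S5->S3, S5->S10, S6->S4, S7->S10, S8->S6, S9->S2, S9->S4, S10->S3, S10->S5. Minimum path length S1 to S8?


BFS layer-by-layer from S1:
  dist 0: {S1}
  dist 1: {S6, S7}
  dist 2: {S4, S10}
  dist 3: {S2, S3, S5, S9}
  dist 4: {S0, S8}
  -> S8 reached at distance 4
Shortest path length = 4

4


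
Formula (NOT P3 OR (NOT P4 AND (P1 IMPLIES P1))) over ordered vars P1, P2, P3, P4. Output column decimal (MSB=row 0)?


Formula: (NOT P3 OR (NOT P4 AND (P1 IMPLIES P1))) over P1, P2, P3, P4 (16 rows)
Evaluate each row (bits = P1,P2,P3,P4, MSB first):
  row 0 [0000]: (NOT 0 OR (NOT 0 AND (0 IMPLIES 0))) -> 1
  row 1 [0001]: (NOT 0 OR (NOT 1 AND (0 IMPLIES 0))) -> 1
  row 2 [0010]: (NOT 1 OR (NOT 0 AND (0 IMPLIES 0))) -> 1
  row 3 [0011]: (NOT 1 OR (NOT 1 AND (0 IMPLIES 0))) -> 0
  row 4 [0100]: (NOT 0 OR (NOT 0 AND (0 IMPLIES 0))) -> 1
  row 5 [0101]: (NOT 0 OR (NOT 1 AND (0 IMPLIES 0))) -> 1
  row 6 [0110]: (NOT 1 OR (NOT 0 AND (0 IMPLIES 0))) -> 1
  row 7 [0111]: (NOT 1 OR (NOT 1 AND (0 IMPLIES 0))) -> 0
  row 8 [1000]: (NOT 0 OR (NOT 0 AND (1 IMPLIES 1))) -> 1
  row 9 [1001]: (NOT 0 OR (NOT 1 AND (1 IMPLIES 1))) -> 1
  row 10 [1010]: (NOT 1 OR (NOT 0 AND (1 IMPLIES 1))) -> 1
  row 11 [1011]: (NOT 1 OR (NOT 1 AND (1 IMPLIES 1))) -> 0
  row 12 [1100]: (NOT 0 OR (NOT 0 AND (1 IMPLIES 1))) -> 1
  row 13 [1101]: (NOT 0 OR (NOT 1 AND (1 IMPLIES 1))) -> 1
  row 14 [1110]: (NOT 1 OR (NOT 0 AND (1 IMPLIES 1))) -> 1
  row 15 [1111]: (NOT 1 OR (NOT 1 AND (1 IMPLIES 1))) -> 0
Full result column, 4 rows per line (P1,P2 fixed per line; P3,P4 runs 00..11 left to right):
  rows 0-3 [P1,P2=00]: 1110  = hex E
  rows 4-7 [P1,P2=01]: 1110  = hex E
  rows 8-11 [P1,P2=10]: 1110  = hex E
  rows 12-15 [P1,P2=11]: 1110  = hex E
Output column (row 0 .. row 15) = 1110111011101110
Output column grouped in 4s = 1110 1110 1110 1110 = 0xEEEE
Convert to decimal digit by digit (value = value*16 + digit):
  E -> 14
  14*16 + 14 (E) = 238
  238*16 + 14 (E) = 3822
  3822*16 + 14 (E) = 61166
Decimal = 61166

61166


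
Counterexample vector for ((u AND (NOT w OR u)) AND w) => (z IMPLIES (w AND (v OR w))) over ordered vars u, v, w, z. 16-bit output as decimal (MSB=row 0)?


F1 = ((u AND (NOT w OR u)) AND w)
F2 = (z IMPLIES (w AND (v OR w)))
Counterexample to F1=>F2 is where F1=1 and F2=0.
Evaluate each row (bits = u,v,w,z, MSB first):
  row 0 [0000]: F1=0 F2=1 -> F1&~F2 -> 0
  row 1 [0001]: F1=0 F2=0 -> F1&~F2 -> 0
  row 2 [0010]: F1=0 F2=1 -> F1&~F2 -> 0
  row 3 [0011]: F1=0 F2=1 -> F1&~F2 -> 0
  row 4 [0100]: F1=0 F2=1 -> F1&~F2 -> 0
  row 5 [0101]: F1=0 F2=0 -> F1&~F2 -> 0
  row 6 [0110]: F1=0 F2=1 -> F1&~F2 -> 0
  row 7 [0111]: F1=0 F2=1 -> F1&~F2 -> 0
  row 8 [1000]: F1=0 F2=1 -> F1&~F2 -> 0
  row 9 [1001]: F1=0 F2=0 -> F1&~F2 -> 0
  row 10 [1010]: F1=1 F2=1 -> F1&~F2 -> 0
  row 11 [1011]: F1=1 F2=1 -> F1&~F2 -> 0
  row 12 [1100]: F1=0 F2=1 -> F1&~F2 -> 0
  row 13 [1101]: F1=0 F2=0 -> F1&~F2 -> 0
  row 14 [1110]: F1=1 F2=1 -> F1&~F2 -> 0
  row 15 [1111]: F1=1 F2=1 -> F1&~F2 -> 0
Full result column, 4 rows per line (u,v fixed per line; w,z runs 00..11 left to right):
  rows 0-3 [u,v=00]: 0000  = hex 0
  rows 4-7 [u,v=01]: 0000  = hex 0
  rows 8-11 [u,v=10]: 0000  = hex 0
  rows 12-15 [u,v=11]: 0000  = hex 0
Counterexample vector (row 0 .. row 15) = 0000000000000000
Output column grouped in 4s = 0000 0000 0000 0000 = 0x0000
Convert to decimal digit by digit (value = value*16 + digit):
  0 -> 0
  0*16 + 0 = 0
  0*16 + 0 = 0
  0*16 + 0 = 0
Decimal = 0

0


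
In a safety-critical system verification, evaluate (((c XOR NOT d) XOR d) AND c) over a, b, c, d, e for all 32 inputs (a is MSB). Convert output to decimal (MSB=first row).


Formula: (((c XOR NOT d) XOR d) AND c) over a, b, c, d, e (32 rows)
Evaluate each row (bits = a,b,c,d,e, MSB first):
  row 0 [00000]: (((0 XOR NOT 0) XOR 0) AND 0) -> 0
  row 1 [00001]: (((0 XOR NOT 0) XOR 0) AND 0) -> 0
  row 2 [00010]: (((0 XOR NOT 1) XOR 1) AND 0) -> 0
  row 3 [00011]: (((0 XOR NOT 1) XOR 1) AND 0) -> 0
  row 4 [00100]: (((1 XOR NOT 0) XOR 0) AND 1) -> 0
  row 5 [00101]: (((1 XOR NOT 0) XOR 0) AND 1) -> 0
  row 6 [00110]: (((1 XOR NOT 1) XOR 1) AND 1) -> 0
  row 7 [00111]: (((1 XOR NOT 1) XOR 1) AND 1) -> 0
  row 8 [01000]: (((0 XOR NOT 0) XOR 0) AND 0) -> 0
  row 9 [01001]: (((0 XOR NOT 0) XOR 0) AND 0) -> 0
  row 10 [01010]: (((0 XOR NOT 1) XOR 1) AND 0) -> 0
  row 11 [01011]: (((0 XOR NOT 1) XOR 1) AND 0) -> 0
  row 12 [01100]: (((1 XOR NOT 0) XOR 0) AND 1) -> 0
  row 13 [01101]: (((1 XOR NOT 0) XOR 0) AND 1) -> 0
  row 14 [01110]: (((1 XOR NOT 1) XOR 1) AND 1) -> 0
  row 15 [01111]: (((1 XOR NOT 1) XOR 1) AND 1) -> 0
  row 16 [10000]: (((0 XOR NOT 0) XOR 0) AND 0) -> 0
  row 17 [10001]: (((0 XOR NOT 0) XOR 0) AND 0) -> 0
  row 18 [10010]: (((0 XOR NOT 1) XOR 1) AND 0) -> 0
  row 19 [10011]: (((0 XOR NOT 1) XOR 1) AND 0) -> 0
  row 20 [10100]: (((1 XOR NOT 0) XOR 0) AND 1) -> 0
  row 21 [10101]: (((1 XOR NOT 0) XOR 0) AND 1) -> 0
  row 22 [10110]: (((1 XOR NOT 1) XOR 1) AND 1) -> 0
  row 23 [10111]: (((1 XOR NOT 1) XOR 1) AND 1) -> 0
  row 24 [11000]: (((0 XOR NOT 0) XOR 0) AND 0) -> 0
  row 25 [11001]: (((0 XOR NOT 0) XOR 0) AND 0) -> 0
  row 26 [11010]: (((0 XOR NOT 1) XOR 1) AND 0) -> 0
  row 27 [11011]: (((0 XOR NOT 1) XOR 1) AND 0) -> 0
  row 28 [11100]: (((1 XOR NOT 0) XOR 0) AND 1) -> 0
  row 29 [11101]: (((1 XOR NOT 0) XOR 0) AND 1) -> 0
  row 30 [11110]: (((1 XOR NOT 1) XOR 1) AND 1) -> 0
  row 31 [11111]: (((1 XOR NOT 1) XOR 1) AND 1) -> 0
Full result column, 4 rows per line (a,b,c fixed per line; d,e runs 00..11 left to right):
  rows 0-3 [a,b,c=000]: 0000  = hex 0
  rows 4-7 [a,b,c=001]: 0000  = hex 0
  rows 8-11 [a,b,c=010]: 0000  = hex 0
  rows 12-15 [a,b,c=011]: 0000  = hex 0
  rows 16-19 [a,b,c=100]: 0000  = hex 0
  rows 20-23 [a,b,c=101]: 0000  = hex 0
  rows 24-27 [a,b,c=110]: 0000  = hex 0
  rows 28-31 [a,b,c=111]: 0000  = hex 0
Output column (row 0 .. row 31) = 00000000000000000000000000000000
Output column grouped in 4s = 0000 0000 0000 0000 0000 0000 0000 0000 = 0x00000000
Convert to decimal digit by digit (value = value*16 + digit):
  0 -> 0
  0*16 + 0 = 0
  0*16 + 0 = 0
  0*16 + 0 = 0
  0*16 + 0 = 0
  0*16 + 0 = 0
  0*16 + 0 = 0
  0*16 + 0 = 0
Decimal = 0

0


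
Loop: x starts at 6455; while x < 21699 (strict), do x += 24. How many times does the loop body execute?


Step 1: x goes from 6455 toward 21699 by 24; the body runs while x<21699, so iterations = ceil((bound-start)/step)
Step 2: Distance=15244
Step 3: ceil(15244/24)=636

636


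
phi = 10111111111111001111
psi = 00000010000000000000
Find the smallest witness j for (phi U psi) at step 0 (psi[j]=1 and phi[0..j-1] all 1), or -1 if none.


(phi U psi) at 0: need smallest j with psi[j]=1 and phi[i]=1 for all i in [0,j).
Scan from step 0:
  step 0: phi=1, psi=0 -> continue
  step 1: phi=0 -> phi-prefix broken from here
  step 6: psi=1 but phi already failed -> not a witness
  end of trace: no witness -> -1
Witness step = -1

-1


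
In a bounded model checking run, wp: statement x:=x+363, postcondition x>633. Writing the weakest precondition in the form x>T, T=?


Formula: wp(x:=E, P) = P[E/x] (substitute E for x in postcondition)
Step 1: Postcondition: x>633
Step 2: Substitute x+363 for x: x+363>633
Step 3: Solve for x: x > 633-363 = 270

270


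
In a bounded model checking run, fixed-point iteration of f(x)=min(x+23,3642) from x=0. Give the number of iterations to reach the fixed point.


Step 1: x=0, cap=3642, increment=23
Step 2: x grows by 23 each step until capped at 3642; fixed point is x=3642
Step 3: iterations = ceil(3642/23) = 159

159


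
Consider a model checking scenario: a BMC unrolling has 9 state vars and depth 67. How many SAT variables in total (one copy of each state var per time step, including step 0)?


BMC unrolls to depth k, creating one copy of each state var for steps 0..k.
Step count = 67 + 1 = 68 (steps 0 through 67)
Vars per step = 9
Total = 9 * 68 = 612

612


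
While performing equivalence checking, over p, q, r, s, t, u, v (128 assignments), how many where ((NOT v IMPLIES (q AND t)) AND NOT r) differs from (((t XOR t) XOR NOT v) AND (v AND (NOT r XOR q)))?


F1 = ((NOT v IMPLIES (q AND t)) AND NOT r)
F2 = (((t XOR t) XOR NOT v) AND (v AND (NOT r XOR q)))
Evaluate both on each of 128 rows (bits = p,q,r,s,t,u,v):
  row 0 [0000000]: F1=0 F2=0 -> 0
  row 1 [0000001]: F1=1 F2=0 (differ) -> 1
  row 2 [0000010]: F1=0 F2=0 -> 0
  row 3 [0000011]: F1=1 F2=0 (differ) -> 1
  row 4 [0000100]: F1=0 F2=0 -> 0
  (every remaining row is evaluated the same way; all 128 results are listed next)
Full result column, 8 rows per line (p,q,r,s fixed per line; t,u,v runs 000..111 left to right):
  rows 0-7 [p,q,r,s=0000]: 01010101  (ones: 4)
  rows 8-15 [p,q,r,s=0001]: 01010101  (ones: 4)
  rows 16-23 [p,q,r,s=0010]: 00000000  (ones: 0)
  rows 24-31 [p,q,r,s=0011]: 00000000  (ones: 0)
  rows 32-39 [p,q,r,s=0100]: 01011111  (ones: 6)
  rows 40-47 [p,q,r,s=0101]: 01011111  (ones: 6)
  rows 48-55 [p,q,r,s=0110]: 00000000  (ones: 0)
  rows 56-63 [p,q,r,s=0111]: 00000000  (ones: 0)
  rows 64-71 [p,q,r,s=1000]: 01010101  (ones: 4)
  rows 72-79 [p,q,r,s=1001]: 01010101  (ones: 4)
  rows 80-87 [p,q,r,s=1010]: 00000000  (ones: 0)
  rows 88-95 [p,q,r,s=1011]: 00000000  (ones: 0)
  rows 96-103 [p,q,r,s=1100]: 01011111  (ones: 6)
  rows 104-111 [p,q,r,s=1101]: 01011111  (ones: 6)
  rows 112-119 [p,q,r,s=1110]: 00000000  (ones: 0)
  rows 120-127 [p,q,r,s=1111]: 00000000  (ones: 0)
Disagreements = 4+4+0+0+6+6+0+0+4+4+0+0+6+6+0+0 = 40

40


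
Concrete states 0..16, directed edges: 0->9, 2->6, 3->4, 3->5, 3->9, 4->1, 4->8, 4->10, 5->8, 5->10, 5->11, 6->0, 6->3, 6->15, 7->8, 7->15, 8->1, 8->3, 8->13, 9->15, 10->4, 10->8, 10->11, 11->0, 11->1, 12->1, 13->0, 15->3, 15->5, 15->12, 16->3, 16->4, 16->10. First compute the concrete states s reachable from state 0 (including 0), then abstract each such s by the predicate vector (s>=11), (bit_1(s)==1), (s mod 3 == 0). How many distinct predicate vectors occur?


BFS from 0:
Concrete reachable: {0, 1, 3, 4, 5, 8, 9, 10, 11, 12, 13, 15}
Abstract via predicates (s>=11), (bit_1(s)==1), (s mod 3 == 0):
  (0,0,0) <- {1, 4, 5, 8}
  (0,0,1) <- {0, 9}
  (0,1,0) <- {10}
  (0,1,1) <- {3}
  (1,0,0) <- {13}
  (1,0,1) <- {12}
  (1,1,0) <- {11}
  (1,1,1) <- {15}
Distinct abstract states = 8

8
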